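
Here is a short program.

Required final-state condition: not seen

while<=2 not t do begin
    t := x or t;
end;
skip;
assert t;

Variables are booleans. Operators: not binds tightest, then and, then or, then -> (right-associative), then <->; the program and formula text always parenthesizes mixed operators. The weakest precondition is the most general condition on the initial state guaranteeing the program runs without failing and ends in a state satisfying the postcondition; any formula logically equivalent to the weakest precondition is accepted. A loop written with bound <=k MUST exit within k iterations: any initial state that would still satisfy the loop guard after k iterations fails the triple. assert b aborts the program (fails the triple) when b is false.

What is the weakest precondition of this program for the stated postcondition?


Working backward. After the program, not seen must hold.
Before assert t: t and (not seen)
Before skip: t and (not seen)
Before the loop (bound <=2), unroll the exhaustion recursion (WP_0 = exit-now case; WP_j = one more guarded iteration, up to j = 2):
  WP_0: t and (not seen)
  WP_1: ((not t) -> ((x or t) and (not seen))) and (t -> (t and (not seen)))
  WP_2: ((not t) -> (((not (x or t)) -> ((x or t) and (not seen))) and ((x or t) -> ((x or t) and (not seen))))) and (t -> (t and (not seen)))
So before the loop: ((not t) -> (((not (x or t)) -> ((x or t) and (not seen))) and ((x or t) -> ((x or t) and (not seen))))) and (t -> (t and (not seen)))
Answer: WP = ((not t) -> (((not (x or t)) -> ((x or t) and (not seen))) and ((x or t) -> ((x or t) and (not seen))))) and (t -> (t and (not seen)))


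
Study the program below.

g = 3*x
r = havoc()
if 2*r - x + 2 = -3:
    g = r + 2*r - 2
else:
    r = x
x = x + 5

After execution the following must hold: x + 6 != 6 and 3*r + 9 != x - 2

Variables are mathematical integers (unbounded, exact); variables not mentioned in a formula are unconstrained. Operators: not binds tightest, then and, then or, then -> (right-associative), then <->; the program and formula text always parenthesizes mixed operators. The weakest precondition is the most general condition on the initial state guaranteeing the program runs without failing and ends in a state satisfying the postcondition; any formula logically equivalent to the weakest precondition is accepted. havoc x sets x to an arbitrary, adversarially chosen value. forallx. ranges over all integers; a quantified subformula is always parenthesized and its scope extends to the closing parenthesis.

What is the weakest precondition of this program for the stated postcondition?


Working backward. After the program, the postcondition x + 6 != 6 and 3*r + 9 != x - 2 must hold; in canonical form it is x != 0 and 3*r != x - 11.
Before x := x + 5: x != -5 and 3*r != x - 6
Then branch requires x != -5 and 3*r != x - 6; else branch requires x != -5 and 2*x != -6.
Before the if: (2*r = x - 5 -> (x != -5 and 3*r != x - 6)) and ((not (2*r = x - 5)) -> (x != -5 and 2*x != -6))
Before havoc r: forall r_1. ((2*r_1 = x - 5 -> (x != -5 and 3*r_1 != x - 6)) and ((not (2*r_1 = x - 5)) -> (x != -5 and 2*x != -6)))
Before g := 3*x: forall r_1. ((2*r_1 = x - 5 -> (x != -5 and 3*r_1 != x - 6)) and ((not (2*r_1 = x - 5)) -> (x != -5 and 2*x != -6)))
Answer: WP = forall r_1. ((2*r_1 = x - 5 -> (x != -5 and 3*r_1 != x - 6)) and ((not (2*r_1 = x - 5)) -> (x != -5 and 2*x != -6)))


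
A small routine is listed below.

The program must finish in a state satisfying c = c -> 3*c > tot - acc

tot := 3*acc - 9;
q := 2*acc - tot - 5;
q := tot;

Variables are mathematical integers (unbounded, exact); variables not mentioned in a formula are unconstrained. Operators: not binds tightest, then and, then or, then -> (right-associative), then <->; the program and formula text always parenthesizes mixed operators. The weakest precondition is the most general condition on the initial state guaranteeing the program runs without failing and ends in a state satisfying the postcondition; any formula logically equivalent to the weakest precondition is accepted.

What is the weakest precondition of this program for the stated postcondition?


Working backward. After the program, the postcondition c = c -> 3*c > tot - acc must hold; in canonical form it is acc + 3*c > tot.
Before q := tot: acc + 3*c > tot
Before q := 2*acc - tot - 5: acc + 3*c > tot
Before tot := 3*acc - 9: 3*c > 2*acc - 9
Answer: WP = 3*c > 2*acc - 9


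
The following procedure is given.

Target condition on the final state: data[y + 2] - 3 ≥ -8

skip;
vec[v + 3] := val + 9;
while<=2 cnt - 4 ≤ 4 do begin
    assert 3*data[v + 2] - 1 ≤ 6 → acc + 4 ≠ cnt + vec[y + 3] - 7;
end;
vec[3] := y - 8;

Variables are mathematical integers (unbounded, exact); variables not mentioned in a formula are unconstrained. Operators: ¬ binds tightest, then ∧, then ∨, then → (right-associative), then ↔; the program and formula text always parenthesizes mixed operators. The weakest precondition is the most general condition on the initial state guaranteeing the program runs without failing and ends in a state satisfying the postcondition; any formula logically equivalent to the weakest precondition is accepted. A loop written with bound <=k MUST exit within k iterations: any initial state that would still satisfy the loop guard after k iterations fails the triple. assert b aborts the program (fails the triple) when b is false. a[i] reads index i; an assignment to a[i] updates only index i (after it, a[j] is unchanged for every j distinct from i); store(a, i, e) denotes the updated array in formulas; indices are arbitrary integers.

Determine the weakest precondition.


Working backward. After the program, the postcondition data[y + 2] - 3 ≥ -8 must hold; in canonical form it is data[y + 2] ≥ -5.
Before vec[3] := y - 8: data[y + 2] ≥ -5
Before the loop (bound <=2), unroll the exhaustion recursion (WP_0 = exit-now case; WP_j = one more guarded iteration, up to j = 2):
  WP_0: (¬(cnt ≤ 8)) ∧ data[y + 2] ≥ -5
  WP_1: (cnt ≤ 8 → ((3*data[v + 2] ≤ 7 → acc ≠ vec[y + 3] + cnt - 11) ∧ (¬(cnt ≤ 8)) ∧ data[y + 2] ≥ -5)) ∧ ((¬(cnt ≤ 8)) → data[y + 2] ≥ -5)
  WP_2: (cnt ≤ 8 → ((3*data[v + 2] ≤ 7 → acc ≠ vec[y + 3] + cnt - 11) ∧ (cnt ≤ 8 → ((3*data[v + 2] ≤ 7 → acc ≠ vec[y + 3] + cnt - 11) ∧ (¬(cnt ≤ 8)) ∧ data[y + 2] ≥ -5)) ∧ ((¬(cnt ≤ 8)) → data[y + 2] ≥ -5))) ∧ ((¬(cnt ≤ 8)) → data[y + 2] ≥ -5)
So before the loop: (cnt ≤ 8 → ((3*data[v + 2] ≤ 7 → acc ≠ vec[y + 3] + cnt - 11) ∧ (cnt ≤ 8 → ((3*data[v + 2] ≤ 7 → acc ≠ vec[y + 3] + cnt - 11) ∧ (¬(cnt ≤ 8)) ∧ data[y + 2] ≥ -5)) ∧ ((¬(cnt ≤ 8)) → data[y + 2] ≥ -5))) ∧ ((¬(cnt ≤ 8)) → data[y + 2] ≥ -5)
Before vec[v + 3] := val + 9: (cnt ≤ 8 → ((3*data[v + 2] ≤ 7 → acc ≠ store(vec, v + 3, val + 9)[y + 3] + cnt - 11) ∧ (cnt ≤ 8 → ((3*data[v + 2] ≤ 7 → acc ≠ store(vec, v + 3, val + 9)[y + 3] + cnt - 11) ∧ (¬(cnt ≤ 8)) ∧ data[y + 2] ≥ -5)) ∧ ((¬(cnt ≤ 8)) → data[y + 2] ≥ -5))) ∧ ((¬(cnt ≤ 8)) → data[y + 2] ≥ -5)
Before skip: (cnt ≤ 8 → ((3*data[v + 2] ≤ 7 → acc ≠ store(vec, v + 3, val + 9)[y + 3] + cnt - 11) ∧ (cnt ≤ 8 → ((3*data[v + 2] ≤ 7 → acc ≠ store(vec, v + 3, val + 9)[y + 3] + cnt - 11) ∧ (¬(cnt ≤ 8)) ∧ data[y + 2] ≥ -5)) ∧ ((¬(cnt ≤ 8)) → data[y + 2] ≥ -5))) ∧ ((¬(cnt ≤ 8)) → data[y + 2] ≥ -5)
Answer: WP = (cnt ≤ 8 → ((3*data[v + 2] ≤ 7 → acc ≠ store(vec, v + 3, val + 9)[y + 3] + cnt - 11) ∧ (cnt ≤ 8 → ((3*data[v + 2] ≤ 7 → acc ≠ store(vec, v + 3, val + 9)[y + 3] + cnt - 11) ∧ (¬(cnt ≤ 8)) ∧ data[y + 2] ≥ -5)) ∧ ((¬(cnt ≤ 8)) → data[y + 2] ≥ -5))) ∧ ((¬(cnt ≤ 8)) → data[y + 2] ≥ -5)


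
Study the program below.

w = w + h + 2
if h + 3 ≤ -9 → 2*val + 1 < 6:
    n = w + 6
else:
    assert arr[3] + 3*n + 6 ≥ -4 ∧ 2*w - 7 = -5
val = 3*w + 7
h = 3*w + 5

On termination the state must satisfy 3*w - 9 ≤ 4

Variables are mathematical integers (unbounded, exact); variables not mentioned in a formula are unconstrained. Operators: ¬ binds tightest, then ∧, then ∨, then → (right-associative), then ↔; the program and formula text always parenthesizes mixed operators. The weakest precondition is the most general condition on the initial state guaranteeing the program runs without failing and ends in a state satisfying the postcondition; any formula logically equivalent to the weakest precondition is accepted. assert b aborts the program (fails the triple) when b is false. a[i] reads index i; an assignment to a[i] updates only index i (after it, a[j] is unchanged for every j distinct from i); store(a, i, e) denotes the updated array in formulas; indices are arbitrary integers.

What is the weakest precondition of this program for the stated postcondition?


Working backward. After the program, the postcondition 3*w - 9 ≤ 4 must hold; in canonical form it is 3*w ≤ 13.
Before h := 3*w + 5: 3*w ≤ 13
Before val := 3*w + 7: 3*w ≤ 13
Then branch requires 3*w ≤ 13; else branch requires arr[3] + 3*n ≥ -10 ∧ 2*w = 2 ∧ 3*w ≤ 13.
Before the if: ((h ≤ -12 → 2*val < 5) → 3*w ≤ 13) ∧ ((¬(h ≤ -12 → 2*val < 5)) → (arr[3] + 3*n ≥ -10 ∧ 2*w = 2 ∧ 3*w ≤ 13))
Before w := w + h + 2: ((h ≤ -12 → 2*val < 5) → 3*h + 3*w ≤ 7) ∧ ((¬(h ≤ -12 → 2*val < 5)) → (arr[3] + 3*n ≥ -10 ∧ 2*h + 2*w = -2 ∧ 3*h + 3*w ≤ 7))
Answer: WP = ((h ≤ -12 → 2*val < 5) → 3*h + 3*w ≤ 7) ∧ ((¬(h ≤ -12 → 2*val < 5)) → (arr[3] + 3*n ≥ -10 ∧ 2*h + 2*w = -2 ∧ 3*h + 3*w ≤ 7))


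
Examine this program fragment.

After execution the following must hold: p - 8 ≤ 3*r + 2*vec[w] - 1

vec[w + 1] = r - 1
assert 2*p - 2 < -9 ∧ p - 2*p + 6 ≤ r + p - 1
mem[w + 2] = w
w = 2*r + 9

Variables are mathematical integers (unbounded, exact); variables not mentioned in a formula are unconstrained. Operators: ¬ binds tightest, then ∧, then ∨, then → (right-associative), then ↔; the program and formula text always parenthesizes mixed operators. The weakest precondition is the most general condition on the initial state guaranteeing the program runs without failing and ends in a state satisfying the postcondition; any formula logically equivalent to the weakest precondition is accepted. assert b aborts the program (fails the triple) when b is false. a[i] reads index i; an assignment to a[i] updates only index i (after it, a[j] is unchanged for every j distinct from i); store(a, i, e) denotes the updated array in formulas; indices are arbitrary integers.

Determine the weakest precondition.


Working backward. After the program, the postcondition p - 8 ≤ 3*r + 2*vec[w] - 1 must hold; in canonical form it is p ≤ 2*vec[w] + 3*r + 7.
Before w := 2*r + 9: p ≤ 2*vec[2*r + 9] + 3*r + 7
Before mem[w + 2] := w: p ≤ 2*vec[2*r + 9] + 3*r + 7
Before assert 2*p - 2 < -9 ∧ p - 2*p + 6 ≤ r + p - 1: 2*p < -7 ∧ 2*p + r ≥ 7 ∧ p ≤ 2*vec[2*r + 9] + 3*r + 7
Before vec[w + 1] := r - 1: 2*p < -7 ∧ 2*p + r ≥ 7 ∧ p ≤ 2*store(vec, w + 1, r - 1)[2*r + 9] + 3*r + 7
Answer: WP = 2*p < -7 ∧ 2*p + r ≥ 7 ∧ p ≤ 2*store(vec, w + 1, r - 1)[2*r + 9] + 3*r + 7


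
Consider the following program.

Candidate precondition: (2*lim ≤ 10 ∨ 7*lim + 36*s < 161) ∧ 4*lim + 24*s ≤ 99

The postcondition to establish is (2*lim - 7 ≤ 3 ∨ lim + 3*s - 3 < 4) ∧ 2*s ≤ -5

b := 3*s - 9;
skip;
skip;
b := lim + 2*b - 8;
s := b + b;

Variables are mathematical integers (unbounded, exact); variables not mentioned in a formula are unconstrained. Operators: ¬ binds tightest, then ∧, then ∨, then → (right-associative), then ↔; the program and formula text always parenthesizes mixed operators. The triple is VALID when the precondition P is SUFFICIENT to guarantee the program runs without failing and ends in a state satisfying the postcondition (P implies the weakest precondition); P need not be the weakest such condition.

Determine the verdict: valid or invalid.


Working backward. After the program, the postcondition (2*lim - 7 ≤ 3 ∨ lim + 3*s - 3 < 4) ∧ 2*s ≤ -5 must hold; in canonical form it is (2*lim ≤ 10 ∨ lim + 3*s < 7) ∧ 2*s ≤ -5.
Before s := b + b: (2*lim ≤ 10 ∨ 6*b + lim < 7) ∧ 4*b ≤ -5
Before b := lim + 2*b - 8: (2*lim ≤ 10 ∨ 12*b + 7*lim < 55) ∧ 8*b + 4*lim ≤ 27
Before skip: (2*lim ≤ 10 ∨ 12*b + 7*lim < 55) ∧ 8*b + 4*lim ≤ 27
Before skip: (2*lim ≤ 10 ∨ 12*b + 7*lim < 55) ∧ 8*b + 4*lim ≤ 27
Before b := 3*s - 9: (2*lim ≤ 10 ∨ 7*lim + 36*s < 163) ∧ 4*lim + 24*s ≤ 99
The weakest precondition is (2*lim ≤ 10 ∨ 7*lim + 36*s < 163) ∧ 4*lim + 24*s ≤ 99.
Check whether (2*lim ≤ 10 ∨ 7*lim + 36*s < 161) ∧ 4*lim + 24*s ≤ 99 implies it.
Every state satisfying the precondition satisfies the weakest precondition: the implication holds.
Answer: valid


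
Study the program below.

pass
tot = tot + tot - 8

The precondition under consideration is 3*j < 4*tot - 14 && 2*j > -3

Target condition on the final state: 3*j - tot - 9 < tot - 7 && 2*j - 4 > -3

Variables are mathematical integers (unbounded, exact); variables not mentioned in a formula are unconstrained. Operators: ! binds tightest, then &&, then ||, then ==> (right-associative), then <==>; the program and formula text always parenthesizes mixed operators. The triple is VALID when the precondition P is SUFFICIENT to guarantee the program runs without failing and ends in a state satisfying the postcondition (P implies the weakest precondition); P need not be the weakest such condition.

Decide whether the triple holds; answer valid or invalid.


Working backward. After the program, the postcondition 3*j - tot - 9 < tot - 7 && 2*j - 4 > -3 must hold; in canonical form it is 3*j < 2*tot + 2 && 2*j > 1.
Before tot := tot + tot - 8: 3*j < 4*tot - 14 && 2*j > 1
Before skip: 3*j < 4*tot - 14 && 2*j > 1
The weakest precondition is 3*j < 4*tot - 14 && 2*j > 1.
Check whether 3*j < 4*tot - 14 && 2*j > -3 implies it.
Countermodel: at the initial state j = -1, tot = 3, the precondition holds but the weakest precondition fails.
Answer: invalid


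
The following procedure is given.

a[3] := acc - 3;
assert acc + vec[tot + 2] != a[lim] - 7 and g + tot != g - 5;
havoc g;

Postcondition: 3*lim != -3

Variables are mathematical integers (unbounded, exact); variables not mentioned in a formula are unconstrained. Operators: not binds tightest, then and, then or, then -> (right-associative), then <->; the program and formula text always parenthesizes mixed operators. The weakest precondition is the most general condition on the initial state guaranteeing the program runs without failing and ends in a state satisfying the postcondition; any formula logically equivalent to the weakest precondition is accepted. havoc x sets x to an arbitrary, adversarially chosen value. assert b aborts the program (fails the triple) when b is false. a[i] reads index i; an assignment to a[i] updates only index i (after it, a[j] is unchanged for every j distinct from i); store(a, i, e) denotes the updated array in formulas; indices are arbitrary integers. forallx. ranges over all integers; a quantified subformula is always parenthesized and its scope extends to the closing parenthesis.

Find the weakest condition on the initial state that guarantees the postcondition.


Working backward. After the program, 3*lim != -3 must hold.
Before havoc g: 3*lim != -3
Before assert acc + vec[tot + 2] != a[lim] - 7 and g + tot != g - 5: vec[tot + 2] + acc != a[lim] - 7 and tot != -5 and 3*lim != -3
Before a[3] := acc - 3: vec[tot + 2] + acc != store(a, 3, acc - 3)[lim] - 7 and tot != -5 and 3*lim != -3
Answer: WP = vec[tot + 2] + acc != store(a, 3, acc - 3)[lim] - 7 and tot != -5 and 3*lim != -3


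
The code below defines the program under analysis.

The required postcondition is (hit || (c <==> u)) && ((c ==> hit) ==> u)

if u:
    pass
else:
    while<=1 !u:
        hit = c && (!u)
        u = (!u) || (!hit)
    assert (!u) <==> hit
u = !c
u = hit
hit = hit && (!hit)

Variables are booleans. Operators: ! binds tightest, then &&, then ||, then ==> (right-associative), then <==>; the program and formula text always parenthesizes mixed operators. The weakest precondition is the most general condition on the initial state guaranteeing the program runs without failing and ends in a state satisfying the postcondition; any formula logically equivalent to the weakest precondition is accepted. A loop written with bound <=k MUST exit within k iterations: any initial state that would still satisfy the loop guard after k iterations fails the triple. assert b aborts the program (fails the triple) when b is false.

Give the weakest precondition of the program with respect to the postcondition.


Working backward. After the program, (hit || (c <==> u)) && ((c ==> hit) ==> u) must hold.
Before hit := hit && (!hit): (c <==> u) && ((!c) ==> u)
Before u := hit: (c <==> hit) && ((!c) ==> hit)
Before u := !c: (c <==> hit) && ((!c) ==> hit)
Then branch requires (c <==> hit) && ((!c) ==> hit); else branch requires ((!u) ==> (((!u) || (!(c && (!u)))) && ((!((!u) || (!(c && (!u))))) <==> (c && (!u))) && (c <==> (c && (!u))) && ((!c) ==> (c && (!u))))) && (u ==> (((!u) <==> hit) && (c <==> hit) && ((!c) ==> hit))).
Before the if: (u ==> ((c <==> hit) && ((!c) ==> hit))) && ((!u) ==> (((!u) ==> (((!u) || (!(c && (!u)))) && ((!((!u) || (!(c && (!u))))) <==> (c && (!u))) && (c <==> (c && (!u))) && ((!c) ==> (c && (!u))))) && (u ==> (((!u) <==> hit) && (c <==> hit) && ((!c) ==> hit)))))
Answer: WP = (u ==> ((c <==> hit) && ((!c) ==> hit))) && ((!u) ==> (((!u) ==> (((!u) || (!(c && (!u)))) && ((!((!u) || (!(c && (!u))))) <==> (c && (!u))) && (c <==> (c && (!u))) && ((!c) ==> (c && (!u))))) && (u ==> (((!u) <==> hit) && (c <==> hit) && ((!c) ==> hit)))))


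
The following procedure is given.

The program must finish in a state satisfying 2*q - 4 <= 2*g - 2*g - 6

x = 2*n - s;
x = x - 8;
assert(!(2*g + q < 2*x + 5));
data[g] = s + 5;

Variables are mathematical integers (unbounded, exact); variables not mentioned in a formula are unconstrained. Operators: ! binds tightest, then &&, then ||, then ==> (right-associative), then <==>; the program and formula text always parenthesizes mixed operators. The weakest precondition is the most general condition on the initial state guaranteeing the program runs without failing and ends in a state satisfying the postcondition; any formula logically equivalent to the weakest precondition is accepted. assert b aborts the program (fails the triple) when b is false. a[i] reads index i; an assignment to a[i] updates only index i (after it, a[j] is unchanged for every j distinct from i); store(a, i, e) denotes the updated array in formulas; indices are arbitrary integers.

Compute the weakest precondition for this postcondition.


Working backward. After the program, the postcondition 2*q - 4 <= 2*g - 2*g - 6 must hold; in canonical form it is 2*q <= -2.
Before data[g] := s + 5: 2*q <= -2
Before assert !(2*g + q < 2*x + 5): (!(2*g + q < 2*x + 5)) && 2*q <= -2
Before x := x - 8: (!(2*g + q < 2*x - 11)) && 2*q <= -2
Before x := 2*n - s: (!(2*g + q + 2*s < 4*n - 11)) && 2*q <= -2
Answer: WP = (!(2*g + q + 2*s < 4*n - 11)) && 2*q <= -2


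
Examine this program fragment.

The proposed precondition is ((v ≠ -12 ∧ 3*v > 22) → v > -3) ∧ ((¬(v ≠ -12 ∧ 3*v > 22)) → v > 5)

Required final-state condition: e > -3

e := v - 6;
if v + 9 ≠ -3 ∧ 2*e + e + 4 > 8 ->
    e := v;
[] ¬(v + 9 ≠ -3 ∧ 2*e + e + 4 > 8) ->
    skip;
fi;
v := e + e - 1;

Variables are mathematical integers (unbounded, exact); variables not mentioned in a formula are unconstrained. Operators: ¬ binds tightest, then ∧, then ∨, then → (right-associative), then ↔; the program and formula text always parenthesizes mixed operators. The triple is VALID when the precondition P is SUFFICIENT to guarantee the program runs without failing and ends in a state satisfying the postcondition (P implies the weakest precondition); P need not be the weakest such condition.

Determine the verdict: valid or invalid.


Working backward. After the program, e > -3 must hold.
Before v := e + e - 1: e > -3
Then branch requires v > -3; else branch requires e > -3.
Before the if: ((v ≠ -12 ∧ 3*e > 4) → v > -3) ∧ ((¬(v ≠ -12 ∧ 3*e > 4)) → e > -3)
Before e := v - 6: ((v ≠ -12 ∧ 3*v > 22) → v > -3) ∧ ((¬(v ≠ -12 ∧ 3*v > 22)) → v > 3)
The weakest precondition is ((v ≠ -12 ∧ 3*v > 22) → v > -3) ∧ ((¬(v ≠ -12 ∧ 3*v > 22)) → v > 3).
Check whether ((v ≠ -12 ∧ 3*v > 22) → v > -3) ∧ ((¬(v ≠ -12 ∧ 3*v > 22)) → v > 5) implies it.
Every state satisfying the precondition satisfies the weakest precondition: the implication holds.
Answer: valid


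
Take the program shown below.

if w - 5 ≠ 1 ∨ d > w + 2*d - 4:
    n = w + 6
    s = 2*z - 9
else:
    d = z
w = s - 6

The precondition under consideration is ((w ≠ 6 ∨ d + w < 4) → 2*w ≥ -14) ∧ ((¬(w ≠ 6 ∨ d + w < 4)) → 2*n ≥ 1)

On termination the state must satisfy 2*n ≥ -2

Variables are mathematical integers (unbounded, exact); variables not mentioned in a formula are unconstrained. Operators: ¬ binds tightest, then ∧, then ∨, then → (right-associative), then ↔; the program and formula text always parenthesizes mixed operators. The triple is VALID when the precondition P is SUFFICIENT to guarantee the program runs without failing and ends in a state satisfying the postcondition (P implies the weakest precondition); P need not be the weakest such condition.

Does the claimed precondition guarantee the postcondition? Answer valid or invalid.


Working backward. After the program, 2*n ≥ -2 must hold.
Before w := s - 6: 2*n ≥ -2
Then branch requires 2*w ≥ -14; else branch requires 2*n ≥ -2.
Before the if: ((w ≠ 6 ∨ d + w < 4) → 2*w ≥ -14) ∧ ((¬(w ≠ 6 ∨ d + w < 4)) → 2*n ≥ -2)
The weakest precondition is ((w ≠ 6 ∨ d + w < 4) → 2*w ≥ -14) ∧ ((¬(w ≠ 6 ∨ d + w < 4)) → 2*n ≥ -2).
Check whether ((w ≠ 6 ∨ d + w < 4) → 2*w ≥ -14) ∧ ((¬(w ≠ 6 ∨ d + w < 4)) → 2*n ≥ 1) implies it.
Every state satisfying the precondition satisfies the weakest precondition: the implication holds.
Answer: valid


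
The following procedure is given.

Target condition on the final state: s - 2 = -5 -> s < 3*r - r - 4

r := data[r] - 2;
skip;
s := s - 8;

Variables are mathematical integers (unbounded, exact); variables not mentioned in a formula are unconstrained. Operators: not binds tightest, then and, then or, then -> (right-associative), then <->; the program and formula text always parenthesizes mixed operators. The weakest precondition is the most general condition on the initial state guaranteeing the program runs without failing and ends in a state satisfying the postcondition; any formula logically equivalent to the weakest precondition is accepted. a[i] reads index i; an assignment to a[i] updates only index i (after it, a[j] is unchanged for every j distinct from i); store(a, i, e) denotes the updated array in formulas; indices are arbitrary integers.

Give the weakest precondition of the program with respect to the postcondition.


Working backward. After the program, the postcondition s - 2 = -5 -> s < 3*r - r - 4 must hold; in canonical form it is s = -3 -> s < 2*r - 4.
Before s := s - 8: s = 5 -> s < 2*r + 4
Before skip: s = 5 -> s < 2*r + 4
Before r := data[r] - 2: s = 5 -> s < 2*data[r]
Answer: WP = s = 5 -> s < 2*data[r]


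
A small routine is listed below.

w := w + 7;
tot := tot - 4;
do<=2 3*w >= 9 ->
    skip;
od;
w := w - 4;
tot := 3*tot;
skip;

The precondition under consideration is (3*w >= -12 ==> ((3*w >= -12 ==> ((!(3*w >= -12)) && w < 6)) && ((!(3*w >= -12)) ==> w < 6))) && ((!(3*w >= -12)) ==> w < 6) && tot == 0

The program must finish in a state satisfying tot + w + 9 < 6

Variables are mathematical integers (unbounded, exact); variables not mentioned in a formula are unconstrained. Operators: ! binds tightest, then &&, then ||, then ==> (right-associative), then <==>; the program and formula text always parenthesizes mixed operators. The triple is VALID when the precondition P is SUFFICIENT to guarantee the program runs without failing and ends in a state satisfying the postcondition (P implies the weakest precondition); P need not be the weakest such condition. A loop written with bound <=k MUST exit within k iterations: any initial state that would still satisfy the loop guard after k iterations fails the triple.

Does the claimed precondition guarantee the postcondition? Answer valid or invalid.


Working backward. After the program, the postcondition tot + w + 9 < 6 must hold; in canonical form it is tot + w < -3.
Before skip: tot + w < -3
Before tot := 3*tot: 3*tot + w < -3
Before w := w - 4: 3*tot + w < 1
Before the loop (bound <=2), unroll the exhaustion recursion (WP_0 = exit-now case; WP_j = one more guarded iteration, up to j = 2):
  WP_0: (!(3*w >= 9)) && 3*tot + w < 1
  WP_1: (3*w >= 9 ==> ((!(3*w >= 9)) && 3*tot + w < 1)) && ((!(3*w >= 9)) ==> 3*tot + w < 1)
  WP_2: (3*w >= 9 ==> ((3*w >= 9 ==> ((!(3*w >= 9)) && 3*tot + w < 1)) && ((!(3*w >= 9)) ==> 3*tot + w < 1))) && ((!(3*w >= 9)) ==> 3*tot + w < 1)
So before the loop: (3*w >= 9 ==> ((3*w >= 9 ==> ((!(3*w >= 9)) && 3*tot + w < 1)) && ((!(3*w >= 9)) ==> 3*tot + w < 1))) && ((!(3*w >= 9)) ==> 3*tot + w < 1)
Before tot := tot - 4: (3*w >= 9 ==> ((3*w >= 9 ==> ((!(3*w >= 9)) && 3*tot + w < 13)) && ((!(3*w >= 9)) ==> 3*tot + w < 13))) && ((!(3*w >= 9)) ==> 3*tot + w < 13)
Before w := w + 7: (3*w >= -12 ==> ((3*w >= -12 ==> ((!(3*w >= -12)) && 3*tot + w < 6)) && ((!(3*w >= -12)) ==> 3*tot + w < 6))) && ((!(3*w >= -12)) ==> 3*tot + w < 6)
The weakest precondition is (3*w >= -12 ==> ((3*w >= -12 ==> ((!(3*w >= -12)) && 3*tot + w < 6)) && ((!(3*w >= -12)) ==> 3*tot + w < 6))) && ((!(3*w >= -12)) ==> 3*tot + w < 6).
Check whether (3*w >= -12 ==> ((3*w >= -12 ==> ((!(3*w >= -12)) && w < 6)) && ((!(3*w >= -12)) ==> w < 6))) && ((!(3*w >= -12)) ==> w < 6) && tot == 0 implies it.
Every state satisfying the precondition satisfies the weakest precondition: the implication holds.
Answer: valid


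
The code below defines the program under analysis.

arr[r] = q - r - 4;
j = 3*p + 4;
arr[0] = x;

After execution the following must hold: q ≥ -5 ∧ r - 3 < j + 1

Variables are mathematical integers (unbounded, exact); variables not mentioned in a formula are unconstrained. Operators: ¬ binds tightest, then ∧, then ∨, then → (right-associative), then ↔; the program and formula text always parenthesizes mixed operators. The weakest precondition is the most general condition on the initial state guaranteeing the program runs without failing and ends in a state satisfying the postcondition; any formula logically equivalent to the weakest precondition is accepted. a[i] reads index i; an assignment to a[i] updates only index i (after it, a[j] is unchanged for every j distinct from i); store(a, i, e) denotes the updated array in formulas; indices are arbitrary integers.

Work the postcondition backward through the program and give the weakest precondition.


Working backward. After the program, the postcondition q ≥ -5 ∧ r - 3 < j + 1 must hold; in canonical form it is q ≥ -5 ∧ r < j + 4.
Before arr[0] := x: q ≥ -5 ∧ r < j + 4
Before j := 3*p + 4: q ≥ -5 ∧ r < 3*p + 8
Before arr[r] := q - r - 4: q ≥ -5 ∧ r < 3*p + 8
Answer: WP = q ≥ -5 ∧ r < 3*p + 8


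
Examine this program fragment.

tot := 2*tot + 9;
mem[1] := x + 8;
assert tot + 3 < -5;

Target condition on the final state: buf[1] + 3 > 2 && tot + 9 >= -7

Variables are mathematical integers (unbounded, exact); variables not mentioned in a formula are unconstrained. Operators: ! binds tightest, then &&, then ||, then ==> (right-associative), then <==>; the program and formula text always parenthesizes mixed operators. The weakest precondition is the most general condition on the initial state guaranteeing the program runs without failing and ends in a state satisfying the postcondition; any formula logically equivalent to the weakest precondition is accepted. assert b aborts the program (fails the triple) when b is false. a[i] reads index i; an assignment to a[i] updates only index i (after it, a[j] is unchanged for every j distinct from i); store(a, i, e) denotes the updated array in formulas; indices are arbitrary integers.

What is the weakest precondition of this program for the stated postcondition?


Working backward. After the program, the postcondition buf[1] + 3 > 2 && tot + 9 >= -7 must hold; in canonical form it is buf[1] > -1 && tot >= -16.
Before assert tot + 3 < -5: tot < -8 && buf[1] > -1 && tot >= -16
Before mem[1] := x + 8: tot < -8 && buf[1] > -1 && tot >= -16
Before tot := 2*tot + 9: 2*tot < -17 && buf[1] > -1 && 2*tot >= -25
Answer: WP = 2*tot < -17 && buf[1] > -1 && 2*tot >= -25


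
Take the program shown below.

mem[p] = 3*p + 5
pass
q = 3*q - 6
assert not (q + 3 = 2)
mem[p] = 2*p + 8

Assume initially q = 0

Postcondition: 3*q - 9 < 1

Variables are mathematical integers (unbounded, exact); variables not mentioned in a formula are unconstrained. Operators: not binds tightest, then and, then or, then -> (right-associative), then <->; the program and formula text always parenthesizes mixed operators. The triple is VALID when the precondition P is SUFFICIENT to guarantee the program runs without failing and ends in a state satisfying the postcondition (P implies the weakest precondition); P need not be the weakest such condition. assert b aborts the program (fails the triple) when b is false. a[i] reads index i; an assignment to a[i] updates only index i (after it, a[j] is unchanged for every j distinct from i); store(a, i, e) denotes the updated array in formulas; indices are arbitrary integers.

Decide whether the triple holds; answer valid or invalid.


Working backward. After the program, the postcondition 3*q - 9 < 1 must hold; in canonical form it is 3*q < 10.
Before mem[p] := 2*p + 8: 3*q < 10
Before assert not (q + 3 = 2): (not (q = -1)) and 3*q < 10
Before q := 3*q - 6: (not (3*q = 5)) and 9*q < 28
Before skip: (not (3*q = 5)) and 9*q < 28
Before mem[p] := 3*p + 5: (not (3*q = 5)) and 9*q < 28
The weakest precondition is (not (3*q = 5)) and 9*q < 28.
Check whether q = 0 implies it.
Every state satisfying the precondition satisfies the weakest precondition: the implication holds.
Answer: valid


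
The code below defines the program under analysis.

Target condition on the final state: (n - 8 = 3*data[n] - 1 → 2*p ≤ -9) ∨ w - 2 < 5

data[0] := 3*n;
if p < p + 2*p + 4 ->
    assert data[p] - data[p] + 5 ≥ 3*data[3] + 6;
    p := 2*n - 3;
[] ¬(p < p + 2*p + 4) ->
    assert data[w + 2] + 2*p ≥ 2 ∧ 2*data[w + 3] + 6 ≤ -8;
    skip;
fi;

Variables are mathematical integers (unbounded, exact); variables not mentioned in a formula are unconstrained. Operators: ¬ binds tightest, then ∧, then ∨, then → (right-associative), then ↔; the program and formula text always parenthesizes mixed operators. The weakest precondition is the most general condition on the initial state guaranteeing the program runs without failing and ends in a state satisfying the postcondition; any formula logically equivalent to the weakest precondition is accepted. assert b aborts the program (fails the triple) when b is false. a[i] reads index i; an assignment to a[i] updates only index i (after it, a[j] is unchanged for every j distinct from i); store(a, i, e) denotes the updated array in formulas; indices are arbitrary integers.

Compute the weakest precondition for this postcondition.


Working backward. After the program, the postcondition (n - 8 = 3*data[n] - 1 → 2*p ≤ -9) ∨ w - 2 < 5 must hold; in canonical form it is (n = 3*data[n] + 7 → 2*p ≤ -9) ∨ w < 7.
Then branch requires 3*data[3] ≤ -1 ∧ ((n = 3*data[n] + 7 → 4*n ≤ -3) ∨ w < 7); else branch requires data[w + 2] + 2*p ≥ 2 ∧ 2*data[w + 3] ≤ -14 ∧ ((n = 3*data[n] + 7 → 2*p ≤ -9) ∨ w < 7).
Before the if: (2*p > -4 → (3*data[3] ≤ -1 ∧ ((n = 3*data[n] + 7 → 4*n ≤ -3) ∨ w < 7))) ∧ ((¬(2*p > -4)) → (data[w + 2] + 2*p ≥ 2 ∧ 2*data[w + 3] ≤ -14 ∧ ((n = 3*data[n] + 7 → 2*p ≤ -9) ∨ w < 7)))
Before data[0] := 3*n: (2*p > -4 → (3*data[3] ≤ -1 ∧ ((n = 3*store(data, 0, 3*n)[n] + 7 → 4*n ≤ -3) ∨ w < 7))) ∧ ((¬(2*p > -4)) → (store(data, 0, 3*n)[w + 2] + 2*p ≥ 2 ∧ 2*store(data, 0, 3*n)[w + 3] ≤ -14 ∧ ((n = 3*store(data, 0, 3*n)[n] + 7 → 2*p ≤ -9) ∨ w < 7)))
Answer: WP = (2*p > -4 → (3*data[3] ≤ -1 ∧ ((n = 3*store(data, 0, 3*n)[n] + 7 → 4*n ≤ -3) ∨ w < 7))) ∧ ((¬(2*p > -4)) → (store(data, 0, 3*n)[w + 2] + 2*p ≥ 2 ∧ 2*store(data, 0, 3*n)[w + 3] ≤ -14 ∧ ((n = 3*store(data, 0, 3*n)[n] + 7 → 2*p ≤ -9) ∨ w < 7)))


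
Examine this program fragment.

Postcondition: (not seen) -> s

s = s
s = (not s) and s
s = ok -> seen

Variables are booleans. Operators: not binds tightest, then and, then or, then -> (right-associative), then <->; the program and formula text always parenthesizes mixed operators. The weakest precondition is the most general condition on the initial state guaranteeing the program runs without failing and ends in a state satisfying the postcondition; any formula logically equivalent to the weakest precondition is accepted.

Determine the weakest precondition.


Working backward. After the program, (not seen) -> s must hold.
Before s := ok -> seen: (not seen) -> (ok -> seen)
Before s := (not s) and s: (not seen) -> (ok -> seen)
Before s := s: (not seen) -> (ok -> seen)
Answer: WP = (not seen) -> (ok -> seen)


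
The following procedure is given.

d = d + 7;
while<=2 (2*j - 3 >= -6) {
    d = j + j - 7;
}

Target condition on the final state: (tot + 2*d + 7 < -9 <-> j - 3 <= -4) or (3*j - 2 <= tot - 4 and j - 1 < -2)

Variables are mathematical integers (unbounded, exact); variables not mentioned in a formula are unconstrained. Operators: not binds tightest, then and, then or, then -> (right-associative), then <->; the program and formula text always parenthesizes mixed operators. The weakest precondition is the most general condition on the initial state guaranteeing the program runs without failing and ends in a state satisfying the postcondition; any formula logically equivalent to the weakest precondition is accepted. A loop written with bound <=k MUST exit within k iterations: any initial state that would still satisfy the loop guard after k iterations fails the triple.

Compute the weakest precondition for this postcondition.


Working backward. After the program, the postcondition (tot + 2*d + 7 < -9 <-> j - 3 <= -4) or (3*j - 2 <= tot - 4 and j - 1 < -2) must hold; in canonical form it is (2*d + tot < -16 <-> j <= -1) or (3*j <= tot - 2 and j < -1).
Before the loop (bound <=2), unroll the exhaustion recursion (WP_0 = exit-now case; WP_j = one more guarded iteration, up to j = 2):
  WP_0: (not (2*j >= -3)) and ((2*d + tot < -16 <-> j <= -1) or (3*j <= tot - 2 and j < -1))
  WP_1: (2*j >= -3 -> ((not (2*j >= -3)) and ((4*j + tot < -2 <-> j <= -1) or (3*j <= tot - 2 and j < -1)))) and ((not (2*j >= -3)) -> ((2*d + tot < -16 <-> j <= -1) or (3*j <= tot - 2 and j < -1)))
  WP_2: (2*j >= -3 -> ((2*j >= -3 -> ((not (2*j >= -3)) and ((4*j + tot < -2 <-> j <= -1) or (3*j <= tot - 2 and j < -1)))) and ((not (2*j >= -3)) -> ((4*j + tot < -2 <-> j <= -1) or (3*j <= tot - 2 and j < -1))))) and ((not (2*j >= -3)) -> ((2*d + tot < -16 <-> j <= -1) or (3*j <= tot - 2 and j < -1)))
So before the loop: (2*j >= -3 -> ((2*j >= -3 -> ((not (2*j >= -3)) and ((4*j + tot < -2 <-> j <= -1) or (3*j <= tot - 2 and j < -1)))) and ((not (2*j >= -3)) -> ((4*j + tot < -2 <-> j <= -1) or (3*j <= tot - 2 and j < -1))))) and ((not (2*j >= -3)) -> ((2*d + tot < -16 <-> j <= -1) or (3*j <= tot - 2 and j < -1)))
Before d := d + 7: (2*j >= -3 -> ((2*j >= -3 -> ((not (2*j >= -3)) and ((4*j + tot < -2 <-> j <= -1) or (3*j <= tot - 2 and j < -1)))) and ((not (2*j >= -3)) -> ((4*j + tot < -2 <-> j <= -1) or (3*j <= tot - 2 and j < -1))))) and ((not (2*j >= -3)) -> ((2*d + tot < -30 <-> j <= -1) or (3*j <= tot - 2 and j < -1)))
Answer: WP = (2*j >= -3 -> ((2*j >= -3 -> ((not (2*j >= -3)) and ((4*j + tot < -2 <-> j <= -1) or (3*j <= tot - 2 and j < -1)))) and ((not (2*j >= -3)) -> ((4*j + tot < -2 <-> j <= -1) or (3*j <= tot - 2 and j < -1))))) and ((not (2*j >= -3)) -> ((2*d + tot < -30 <-> j <= -1) or (3*j <= tot - 2 and j < -1)))


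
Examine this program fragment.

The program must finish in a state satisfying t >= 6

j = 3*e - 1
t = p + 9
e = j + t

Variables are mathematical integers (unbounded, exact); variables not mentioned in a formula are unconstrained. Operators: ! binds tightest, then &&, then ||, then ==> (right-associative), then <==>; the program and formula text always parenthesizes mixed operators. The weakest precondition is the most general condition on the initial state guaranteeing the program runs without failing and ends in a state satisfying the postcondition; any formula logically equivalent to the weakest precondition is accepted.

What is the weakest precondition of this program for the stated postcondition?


Working backward. After the program, t >= 6 must hold.
Before e := j + t: t >= 6
Before t := p + 9: p >= -3
Before j := 3*e - 1: p >= -3
Answer: WP = p >= -3


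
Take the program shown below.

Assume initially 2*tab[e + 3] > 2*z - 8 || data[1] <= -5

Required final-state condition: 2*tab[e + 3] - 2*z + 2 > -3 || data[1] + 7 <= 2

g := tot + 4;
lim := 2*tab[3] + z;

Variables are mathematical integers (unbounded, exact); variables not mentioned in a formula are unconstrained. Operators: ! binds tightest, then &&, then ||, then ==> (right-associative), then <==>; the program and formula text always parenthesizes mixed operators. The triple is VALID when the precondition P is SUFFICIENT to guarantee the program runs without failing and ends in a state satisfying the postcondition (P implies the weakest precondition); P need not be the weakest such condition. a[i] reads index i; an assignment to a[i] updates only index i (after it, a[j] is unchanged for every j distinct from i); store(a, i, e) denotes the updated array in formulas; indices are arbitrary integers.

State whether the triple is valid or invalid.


Working backward. After the program, the postcondition 2*tab[e + 3] - 2*z + 2 > -3 || data[1] + 7 <= 2 must hold; in canonical form it is 2*tab[e + 3] > 2*z - 5 || data[1] <= -5.
Before lim := 2*tab[3] + z: 2*tab[e + 3] > 2*z - 5 || data[1] <= -5
Before g := tot + 4: 2*tab[e + 3] > 2*z - 5 || data[1] <= -5
The weakest precondition is 2*tab[e + 3] > 2*z - 5 || data[1] <= -5.
Check whether 2*tab[e + 3] > 2*z - 8 || data[1] <= -5 implies it.
Countermodel: at the initial state data = {[0] = -4, [1] = -4, elsewhere -4}, e = -3, tab = {[0] = 0, [1] = 0, elsewhere 0}, z = 3, the precondition holds but the weakest precondition fails.
Answer: invalid


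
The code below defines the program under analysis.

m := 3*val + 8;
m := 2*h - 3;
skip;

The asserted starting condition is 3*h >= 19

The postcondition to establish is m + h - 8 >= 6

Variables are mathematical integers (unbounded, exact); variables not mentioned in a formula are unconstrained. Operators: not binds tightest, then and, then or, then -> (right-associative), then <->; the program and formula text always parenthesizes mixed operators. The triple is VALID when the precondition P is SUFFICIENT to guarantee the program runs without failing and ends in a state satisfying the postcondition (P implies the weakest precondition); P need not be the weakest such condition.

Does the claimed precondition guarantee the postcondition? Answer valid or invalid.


Working backward. After the program, the postcondition m + h - 8 >= 6 must hold; in canonical form it is h + m >= 14.
Before skip: h + m >= 14
Before m := 2*h - 3: 3*h >= 17
Before m := 3*val + 8: 3*h >= 17
The weakest precondition is 3*h >= 17.
Check whether 3*h >= 19 implies it.
Every state satisfying the precondition satisfies the weakest precondition: the implication holds.
Answer: valid


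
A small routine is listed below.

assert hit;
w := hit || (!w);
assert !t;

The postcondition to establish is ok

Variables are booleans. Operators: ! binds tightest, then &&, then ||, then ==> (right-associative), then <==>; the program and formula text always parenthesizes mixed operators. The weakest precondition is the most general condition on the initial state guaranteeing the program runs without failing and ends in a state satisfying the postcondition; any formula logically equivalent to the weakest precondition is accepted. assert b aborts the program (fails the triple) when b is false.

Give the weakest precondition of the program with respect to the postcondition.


Working backward. After the program, ok must hold.
Before assert !t: (!t) && ok
Before w := hit || (!w): (!t) && ok
Before assert hit: hit && (!t) && ok
Answer: WP = hit && (!t) && ok
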